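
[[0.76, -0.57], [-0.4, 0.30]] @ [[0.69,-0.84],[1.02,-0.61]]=[[-0.06, -0.29],[0.03, 0.15]]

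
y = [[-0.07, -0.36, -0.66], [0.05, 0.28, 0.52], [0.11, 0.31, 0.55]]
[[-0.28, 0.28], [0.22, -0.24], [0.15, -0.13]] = y@ [[-1.66, 1.78], [0.17, 1.14], [0.5, -1.24]]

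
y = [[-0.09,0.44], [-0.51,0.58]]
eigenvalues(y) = [(0.24+0.33j), (0.24-0.33j)]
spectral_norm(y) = 0.87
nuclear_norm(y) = 1.07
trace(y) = 0.49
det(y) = 0.17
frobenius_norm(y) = 0.89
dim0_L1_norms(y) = [0.6, 1.02]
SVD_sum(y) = [[-0.23,0.34], [-0.43,0.63]] + [[0.14, 0.1], [-0.08, -0.05]]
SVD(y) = [[-0.48, -0.88], [-0.88, 0.48]] @ diag([0.8712857425244986, 0.19763895080052707]) @ [[0.56, -0.83], [-0.83, -0.56]]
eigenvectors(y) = [[(-0.48+0.48j), -0.48-0.48j], [-0.73+0.00j, (-0.73-0j)]]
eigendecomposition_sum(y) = [[-0.04+0.29j, (0.22-0.16j)], [-0.25+0.19j, (0.29+0.04j)]] + [[(-0.04-0.29j), 0.22+0.16j],[-0.25-0.19j, 0.29-0.04j]]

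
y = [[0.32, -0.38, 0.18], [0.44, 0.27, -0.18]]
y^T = [[0.32,0.44], [-0.38,0.27], [0.18,-0.18]]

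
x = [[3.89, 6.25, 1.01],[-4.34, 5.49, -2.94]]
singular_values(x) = [8.42, 6.47]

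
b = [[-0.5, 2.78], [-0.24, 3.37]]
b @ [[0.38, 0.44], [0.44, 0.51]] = [[1.03,1.20], [1.39,1.61]]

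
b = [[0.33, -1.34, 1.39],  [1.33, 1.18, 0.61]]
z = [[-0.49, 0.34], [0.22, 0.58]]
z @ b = [[0.29, 1.06, -0.47], [0.84, 0.39, 0.66]]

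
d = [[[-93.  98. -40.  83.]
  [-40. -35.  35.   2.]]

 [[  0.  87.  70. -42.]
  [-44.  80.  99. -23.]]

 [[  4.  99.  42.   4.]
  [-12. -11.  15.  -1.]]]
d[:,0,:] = [[-93.0, 98.0, -40.0, 83.0], [0.0, 87.0, 70.0, -42.0], [4.0, 99.0, 42.0, 4.0]]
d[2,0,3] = 4.0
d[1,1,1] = 80.0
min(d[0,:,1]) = -35.0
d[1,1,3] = -23.0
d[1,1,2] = 99.0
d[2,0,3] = 4.0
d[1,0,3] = -42.0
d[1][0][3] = -42.0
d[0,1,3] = 2.0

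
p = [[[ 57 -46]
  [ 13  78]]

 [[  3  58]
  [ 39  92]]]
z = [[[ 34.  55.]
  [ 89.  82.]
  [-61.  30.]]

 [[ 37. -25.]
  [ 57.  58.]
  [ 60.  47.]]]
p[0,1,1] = 78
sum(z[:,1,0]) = 146.0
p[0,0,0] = 57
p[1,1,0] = 39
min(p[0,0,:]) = -46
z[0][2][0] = -61.0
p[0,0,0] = 57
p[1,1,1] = 92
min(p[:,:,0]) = 3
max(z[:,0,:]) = 55.0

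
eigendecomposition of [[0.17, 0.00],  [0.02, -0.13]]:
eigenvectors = [[0.0, 1.00], [1.0, 0.07]]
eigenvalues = [-0.13, 0.17]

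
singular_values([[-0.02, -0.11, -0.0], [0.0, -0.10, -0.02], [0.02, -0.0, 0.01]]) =[0.15, 0.02, 0.02]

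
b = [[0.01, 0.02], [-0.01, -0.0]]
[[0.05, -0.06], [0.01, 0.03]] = b @ [[-1.10, -2.85], [3.16, -1.38]]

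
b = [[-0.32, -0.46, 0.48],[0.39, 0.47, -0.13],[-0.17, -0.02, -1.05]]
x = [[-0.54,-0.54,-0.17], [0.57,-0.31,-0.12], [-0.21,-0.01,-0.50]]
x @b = [[-0.01, -0.0, -0.01], [-0.28, -0.41, 0.44], [0.15, 0.10, 0.43]]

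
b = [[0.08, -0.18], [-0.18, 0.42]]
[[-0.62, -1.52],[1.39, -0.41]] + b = [[-0.54, -1.7], [1.21, 0.01]]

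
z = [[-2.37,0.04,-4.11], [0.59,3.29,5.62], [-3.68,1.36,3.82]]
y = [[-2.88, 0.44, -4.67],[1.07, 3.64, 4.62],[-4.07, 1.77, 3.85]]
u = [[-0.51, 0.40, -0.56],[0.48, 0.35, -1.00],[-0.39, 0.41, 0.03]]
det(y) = -104.93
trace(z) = 4.74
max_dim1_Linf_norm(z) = 5.62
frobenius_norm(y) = 10.03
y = u + z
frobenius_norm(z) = 9.76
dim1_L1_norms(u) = [1.47, 1.83, 0.83]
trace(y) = 4.61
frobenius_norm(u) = 1.55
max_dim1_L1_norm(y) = 9.69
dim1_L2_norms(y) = [5.5, 5.98, 5.88]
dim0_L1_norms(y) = [8.02, 5.85, 13.14]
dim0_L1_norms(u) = [1.38, 1.16, 1.59]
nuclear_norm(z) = 14.70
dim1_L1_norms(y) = [7.99, 9.33, 9.69]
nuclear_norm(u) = 2.36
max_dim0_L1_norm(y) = 13.14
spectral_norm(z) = 8.51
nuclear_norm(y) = 15.88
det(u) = -0.25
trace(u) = -0.13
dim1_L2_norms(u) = [0.86, 1.16, 0.57]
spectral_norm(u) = 1.27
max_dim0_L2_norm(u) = 1.15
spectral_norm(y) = 8.20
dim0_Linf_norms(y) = [4.07, 3.64, 4.67]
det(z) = -65.65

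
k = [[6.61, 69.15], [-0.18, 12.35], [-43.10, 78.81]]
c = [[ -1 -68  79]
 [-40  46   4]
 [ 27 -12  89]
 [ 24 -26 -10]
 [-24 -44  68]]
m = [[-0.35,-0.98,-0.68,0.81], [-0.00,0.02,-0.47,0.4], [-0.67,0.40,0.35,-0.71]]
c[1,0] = -40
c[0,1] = -68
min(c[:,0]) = -40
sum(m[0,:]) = -1.202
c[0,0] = -1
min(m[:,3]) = -0.712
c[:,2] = [79, 4, 89, -10, 68]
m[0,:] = [-0.351, -0.977, -0.68, 0.806]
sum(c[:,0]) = -14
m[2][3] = -0.712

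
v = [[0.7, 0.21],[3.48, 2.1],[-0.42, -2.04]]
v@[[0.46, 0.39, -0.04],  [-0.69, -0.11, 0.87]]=[[0.18, 0.25, 0.15], [0.15, 1.13, 1.69], [1.21, 0.06, -1.76]]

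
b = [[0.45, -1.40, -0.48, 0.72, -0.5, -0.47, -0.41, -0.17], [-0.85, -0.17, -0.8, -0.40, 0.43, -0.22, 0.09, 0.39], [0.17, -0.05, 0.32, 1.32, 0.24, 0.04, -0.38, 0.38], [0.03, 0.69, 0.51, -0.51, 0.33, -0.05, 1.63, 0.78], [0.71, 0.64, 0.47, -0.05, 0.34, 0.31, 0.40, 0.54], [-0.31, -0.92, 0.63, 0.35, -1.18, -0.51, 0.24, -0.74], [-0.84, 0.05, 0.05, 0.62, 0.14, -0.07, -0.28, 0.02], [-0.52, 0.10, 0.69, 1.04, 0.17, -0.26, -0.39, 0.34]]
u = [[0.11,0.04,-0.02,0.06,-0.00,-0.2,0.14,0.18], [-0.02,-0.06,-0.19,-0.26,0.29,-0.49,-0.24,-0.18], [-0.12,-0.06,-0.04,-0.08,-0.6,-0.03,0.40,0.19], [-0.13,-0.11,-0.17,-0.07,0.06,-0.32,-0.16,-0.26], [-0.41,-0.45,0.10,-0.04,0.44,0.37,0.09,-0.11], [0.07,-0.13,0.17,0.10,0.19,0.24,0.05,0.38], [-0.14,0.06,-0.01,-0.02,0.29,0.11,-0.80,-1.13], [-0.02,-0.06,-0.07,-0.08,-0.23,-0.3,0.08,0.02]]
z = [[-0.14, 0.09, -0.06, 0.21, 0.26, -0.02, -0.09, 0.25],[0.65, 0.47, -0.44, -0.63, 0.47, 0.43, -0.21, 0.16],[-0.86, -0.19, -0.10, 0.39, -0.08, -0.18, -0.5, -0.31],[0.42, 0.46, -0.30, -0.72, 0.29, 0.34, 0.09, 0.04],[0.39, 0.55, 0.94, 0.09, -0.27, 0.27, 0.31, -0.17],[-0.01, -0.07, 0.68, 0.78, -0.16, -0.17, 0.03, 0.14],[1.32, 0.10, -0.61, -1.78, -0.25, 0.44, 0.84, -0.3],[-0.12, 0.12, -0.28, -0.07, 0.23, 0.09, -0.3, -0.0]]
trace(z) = -0.09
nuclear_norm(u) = 4.40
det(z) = 0.00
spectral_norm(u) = 1.65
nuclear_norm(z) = 6.76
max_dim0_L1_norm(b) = 5.01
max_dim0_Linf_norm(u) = 1.13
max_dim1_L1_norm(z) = 5.64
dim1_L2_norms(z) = [0.46, 1.31, 1.15, 1.1, 1.27, 1.07, 2.52, 0.51]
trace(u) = -0.16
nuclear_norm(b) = 10.16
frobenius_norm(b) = 4.59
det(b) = 0.00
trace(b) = -0.02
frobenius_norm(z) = 3.72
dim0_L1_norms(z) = [3.91, 2.05, 3.41, 4.67, 2.01, 1.94, 2.37, 1.37]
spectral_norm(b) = 3.02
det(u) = 0.00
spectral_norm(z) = 3.10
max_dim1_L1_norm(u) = 2.56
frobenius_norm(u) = 2.17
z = u @ b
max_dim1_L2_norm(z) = 2.52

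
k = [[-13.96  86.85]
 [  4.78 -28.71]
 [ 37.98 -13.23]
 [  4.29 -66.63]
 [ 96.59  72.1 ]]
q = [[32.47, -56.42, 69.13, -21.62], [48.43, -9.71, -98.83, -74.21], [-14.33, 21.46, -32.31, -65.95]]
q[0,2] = 69.13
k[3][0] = 4.29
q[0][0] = 32.47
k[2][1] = -13.23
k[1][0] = 4.78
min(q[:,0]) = -14.33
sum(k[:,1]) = 50.379999999999995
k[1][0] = 4.78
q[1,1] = -9.71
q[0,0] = 32.47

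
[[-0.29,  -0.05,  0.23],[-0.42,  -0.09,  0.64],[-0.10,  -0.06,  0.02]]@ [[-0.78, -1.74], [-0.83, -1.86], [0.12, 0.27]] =[[0.30, 0.66], [0.48, 1.07], [0.13, 0.29]]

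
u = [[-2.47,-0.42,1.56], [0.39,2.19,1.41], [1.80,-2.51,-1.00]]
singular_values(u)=[4.16, 2.78, 1.06]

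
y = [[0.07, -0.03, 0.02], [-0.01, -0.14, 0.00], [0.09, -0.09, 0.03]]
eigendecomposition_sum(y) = [[0.07, -0.02, 0.02], [-0.0, 0.0, -0.0], [0.10, -0.02, 0.03]] + [[0.00, 0.00, -0.0], [-0.00, -0.0, 0.0], [-0.0, -0.00, 0.0]] + [[-0.00, -0.01, 0.0], [-0.01, -0.14, 0.0], [-0.00, -0.07, 0.0]]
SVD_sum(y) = [[0.02, -0.05, 0.01], [0.05, -0.11, 0.02], [0.05, -0.11, 0.02]] + [[0.04, 0.02, 0.01], [-0.06, -0.03, -0.02], [0.04, 0.02, 0.01]] + [[0.0, -0.00, -0.00],  [0.00, -0.0, -0.0],  [-0.00, 0.00, 0.00]]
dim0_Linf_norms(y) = [0.09, 0.14, 0.03]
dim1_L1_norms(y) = [0.12, 0.15, 0.21]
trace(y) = -0.04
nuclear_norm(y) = 0.28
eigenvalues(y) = [0.1, 0.0, -0.14]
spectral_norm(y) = 0.18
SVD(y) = [[-0.32, 0.53, -0.79], [-0.66, -0.72, -0.21], [-0.67, 0.46, 0.58]] @ diag([0.1824029671459572, 0.0986194309337374, 0.0018345077423277717]) @ [[-0.42, 0.9, -0.15], [0.86, 0.44, 0.25], [-0.28, 0.02, 0.96]]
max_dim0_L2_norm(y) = 0.17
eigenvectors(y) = [[0.59, -0.28, 0.09], [-0.02, 0.02, 0.9], [0.81, 0.96, 0.43]]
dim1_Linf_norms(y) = [0.07, 0.14, 0.09]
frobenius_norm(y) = 0.21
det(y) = -0.00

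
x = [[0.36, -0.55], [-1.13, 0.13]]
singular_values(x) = [1.23, 0.47]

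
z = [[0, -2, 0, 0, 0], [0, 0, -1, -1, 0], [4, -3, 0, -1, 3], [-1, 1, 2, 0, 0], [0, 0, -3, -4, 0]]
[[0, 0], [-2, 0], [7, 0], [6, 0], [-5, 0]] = z @[[0, 0], [0, 0], [3, 0], [-1, 0], [2, 0]]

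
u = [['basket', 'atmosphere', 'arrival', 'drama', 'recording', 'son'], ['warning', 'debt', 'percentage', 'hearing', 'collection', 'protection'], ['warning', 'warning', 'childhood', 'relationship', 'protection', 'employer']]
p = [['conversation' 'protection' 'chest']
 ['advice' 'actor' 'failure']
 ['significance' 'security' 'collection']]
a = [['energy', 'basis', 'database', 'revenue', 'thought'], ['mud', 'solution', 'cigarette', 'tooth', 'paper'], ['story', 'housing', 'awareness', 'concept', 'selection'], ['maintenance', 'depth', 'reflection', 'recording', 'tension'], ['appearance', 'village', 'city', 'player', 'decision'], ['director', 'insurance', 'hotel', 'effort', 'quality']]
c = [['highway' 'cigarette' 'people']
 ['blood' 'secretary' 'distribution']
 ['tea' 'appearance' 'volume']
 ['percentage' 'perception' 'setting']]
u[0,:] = ['basket', 'atmosphere', 'arrival', 'drama', 'recording', 'son']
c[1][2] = 'distribution'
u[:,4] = ['recording', 'collection', 'protection']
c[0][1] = 'cigarette'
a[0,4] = 'thought'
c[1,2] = 'distribution'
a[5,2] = 'hotel'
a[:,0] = ['energy', 'mud', 'story', 'maintenance', 'appearance', 'director']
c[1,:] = ['blood', 'secretary', 'distribution']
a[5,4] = 'quality'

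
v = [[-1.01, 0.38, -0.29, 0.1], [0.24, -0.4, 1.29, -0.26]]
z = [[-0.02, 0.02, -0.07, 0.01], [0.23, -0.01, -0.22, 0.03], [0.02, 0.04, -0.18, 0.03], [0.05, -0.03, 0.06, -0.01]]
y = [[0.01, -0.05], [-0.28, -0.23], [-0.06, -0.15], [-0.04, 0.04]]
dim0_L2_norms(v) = [1.04, 0.55, 1.32, 0.28]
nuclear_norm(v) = 2.43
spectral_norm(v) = 1.57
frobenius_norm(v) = 1.79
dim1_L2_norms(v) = [1.12, 1.4]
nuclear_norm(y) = 0.49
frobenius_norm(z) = 0.39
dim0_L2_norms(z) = [0.24, 0.05, 0.3, 0.04]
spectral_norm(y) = 0.39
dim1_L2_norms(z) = [0.08, 0.32, 0.19, 0.08]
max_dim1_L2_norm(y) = 0.36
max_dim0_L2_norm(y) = 0.29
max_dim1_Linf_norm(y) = 0.28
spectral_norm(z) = 0.36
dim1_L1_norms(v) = [1.78, 2.19]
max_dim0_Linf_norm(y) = 0.28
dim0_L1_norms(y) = [0.39, 0.47]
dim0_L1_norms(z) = [0.32, 0.1, 0.53, 0.08]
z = y @ v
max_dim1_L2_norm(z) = 0.32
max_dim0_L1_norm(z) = 0.53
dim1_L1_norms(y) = [0.06, 0.51, 0.21, 0.08]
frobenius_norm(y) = 0.40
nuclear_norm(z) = 0.51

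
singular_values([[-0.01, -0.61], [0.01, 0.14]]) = [0.63, 0.01]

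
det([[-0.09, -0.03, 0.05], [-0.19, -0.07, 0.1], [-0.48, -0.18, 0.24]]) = -0.000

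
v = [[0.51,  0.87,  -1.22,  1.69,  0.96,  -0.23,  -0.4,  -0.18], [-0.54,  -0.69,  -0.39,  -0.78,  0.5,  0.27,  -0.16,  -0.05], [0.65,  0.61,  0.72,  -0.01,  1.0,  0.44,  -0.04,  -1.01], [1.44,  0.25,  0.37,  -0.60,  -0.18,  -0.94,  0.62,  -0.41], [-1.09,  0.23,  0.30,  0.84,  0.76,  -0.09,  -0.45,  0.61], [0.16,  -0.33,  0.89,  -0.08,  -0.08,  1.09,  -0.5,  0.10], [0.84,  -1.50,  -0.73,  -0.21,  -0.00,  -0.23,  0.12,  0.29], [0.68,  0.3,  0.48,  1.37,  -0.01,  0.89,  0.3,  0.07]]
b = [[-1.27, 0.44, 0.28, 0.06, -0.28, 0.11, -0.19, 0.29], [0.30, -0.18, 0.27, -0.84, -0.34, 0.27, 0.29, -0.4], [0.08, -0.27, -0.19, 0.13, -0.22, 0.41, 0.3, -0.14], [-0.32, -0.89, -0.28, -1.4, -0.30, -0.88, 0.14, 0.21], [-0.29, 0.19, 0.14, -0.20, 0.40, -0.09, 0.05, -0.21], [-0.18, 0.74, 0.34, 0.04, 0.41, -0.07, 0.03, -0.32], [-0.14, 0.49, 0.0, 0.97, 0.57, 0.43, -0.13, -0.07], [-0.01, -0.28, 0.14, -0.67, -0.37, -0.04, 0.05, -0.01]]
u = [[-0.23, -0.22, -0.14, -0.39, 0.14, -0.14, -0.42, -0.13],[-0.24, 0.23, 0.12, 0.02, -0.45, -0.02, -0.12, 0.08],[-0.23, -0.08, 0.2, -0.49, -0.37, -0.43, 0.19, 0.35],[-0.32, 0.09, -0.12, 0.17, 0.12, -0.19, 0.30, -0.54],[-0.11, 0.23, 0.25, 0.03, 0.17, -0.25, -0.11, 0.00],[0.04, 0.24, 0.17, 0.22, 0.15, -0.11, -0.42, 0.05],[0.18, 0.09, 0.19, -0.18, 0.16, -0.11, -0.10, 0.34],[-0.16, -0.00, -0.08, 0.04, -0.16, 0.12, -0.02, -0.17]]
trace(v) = 1.98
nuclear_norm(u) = 4.10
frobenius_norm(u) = 1.79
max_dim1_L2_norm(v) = 2.56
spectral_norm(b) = 2.58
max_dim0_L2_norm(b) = 2.03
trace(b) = -2.85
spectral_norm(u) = 1.04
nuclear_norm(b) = 6.97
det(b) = -0.00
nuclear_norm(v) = 13.08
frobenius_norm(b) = 3.40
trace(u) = 0.16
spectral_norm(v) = 3.09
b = u @ v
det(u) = -0.00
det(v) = -4.56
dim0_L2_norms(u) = [0.58, 0.48, 0.47, 0.71, 0.69, 0.58, 0.72, 0.76]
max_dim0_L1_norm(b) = 4.31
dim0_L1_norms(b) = [2.59, 3.48, 1.64, 4.31, 2.89, 2.3, 1.18, 1.65]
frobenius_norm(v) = 5.37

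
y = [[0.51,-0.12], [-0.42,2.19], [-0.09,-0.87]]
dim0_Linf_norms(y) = [0.51, 2.19]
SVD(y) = [[0.09, 0.9], [-0.93, -0.08], [0.35, -0.44]] @ diag([2.3920310297947114, 0.5386905906912173]) @ [[0.17,-0.99], [0.99,0.17]]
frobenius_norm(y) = 2.45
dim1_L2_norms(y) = [0.52, 2.23, 0.87]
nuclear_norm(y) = 2.93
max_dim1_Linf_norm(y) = 2.19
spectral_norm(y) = 2.39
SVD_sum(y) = [[0.03, -0.2],[-0.38, 2.2],[0.14, -0.83]] + [[0.48,0.08], [-0.04,-0.01], [-0.23,-0.04]]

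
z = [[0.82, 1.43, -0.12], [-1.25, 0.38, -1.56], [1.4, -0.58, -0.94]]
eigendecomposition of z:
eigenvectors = [[-0.07+0.63j, -0.07-0.63j, -0.24+0.00j],[-0.68+0.00j, -0.68-0.00j, (0.49+0j)],[0.32+0.20j, 0.32-0.20j, 0.84+0.00j]]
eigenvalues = [(0.97+1.6j), (0.97-1.6j), (-1.68+0j)]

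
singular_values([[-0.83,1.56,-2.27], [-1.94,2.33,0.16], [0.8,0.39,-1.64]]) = [3.74, 2.6, 0.45]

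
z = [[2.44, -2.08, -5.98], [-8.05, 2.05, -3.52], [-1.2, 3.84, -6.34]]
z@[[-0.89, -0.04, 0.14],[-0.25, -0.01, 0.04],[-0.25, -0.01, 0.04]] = [[-0.16, -0.02, 0.02],  [7.53, 0.34, -1.19],  [1.69, 0.07, -0.27]]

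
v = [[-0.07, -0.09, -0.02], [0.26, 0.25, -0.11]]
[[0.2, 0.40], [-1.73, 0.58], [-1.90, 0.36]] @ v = [[0.09,0.08,-0.05], [0.27,0.3,-0.03], [0.23,0.26,-0.0]]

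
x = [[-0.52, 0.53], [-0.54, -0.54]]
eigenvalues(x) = [(-0.53+0.53j), (-0.53-0.53j)]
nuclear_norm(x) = 1.51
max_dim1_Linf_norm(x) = 0.54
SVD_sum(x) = [[0.07, 0.1], [-0.44, -0.61]] + [[-0.59, 0.43], [-0.1, 0.07]]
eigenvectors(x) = [[-0.01-0.70j,(-0.01+0.7j)], [(0.71+0j),0.71-0.00j]]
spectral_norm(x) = 0.76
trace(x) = -1.06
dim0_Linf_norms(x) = [0.54, 0.54]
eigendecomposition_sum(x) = [[(-0.26+0.27j), 0.27+0.26j], [(-0.27-0.27j), (-0.27+0.26j)]] + [[-0.26-0.27j, (0.27-0.26j)], [-0.27+0.27j, -0.27-0.26j]]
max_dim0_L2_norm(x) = 0.76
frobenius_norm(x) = 1.07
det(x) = 0.57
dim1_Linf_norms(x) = [0.53, 0.54]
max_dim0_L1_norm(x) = 1.07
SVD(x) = [[-0.16, 0.99], [0.99, 0.16]] @ diag([0.7642573611808059, 0.7418966814058082]) @ [[-0.59, -0.81],[-0.81, 0.59]]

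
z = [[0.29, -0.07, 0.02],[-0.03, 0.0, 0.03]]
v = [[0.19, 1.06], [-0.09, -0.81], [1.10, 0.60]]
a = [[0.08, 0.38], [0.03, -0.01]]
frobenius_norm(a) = 0.39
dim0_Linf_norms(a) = [0.08, 0.38]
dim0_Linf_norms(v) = [1.1, 1.06]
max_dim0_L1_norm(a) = 0.39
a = z @ v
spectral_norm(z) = 0.30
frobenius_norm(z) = 0.30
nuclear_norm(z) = 0.33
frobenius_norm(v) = 1.84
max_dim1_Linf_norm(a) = 0.38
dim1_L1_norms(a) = [0.46, 0.04]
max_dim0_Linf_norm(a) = 0.38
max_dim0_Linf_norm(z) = 0.29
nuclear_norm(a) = 0.42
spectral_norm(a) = 0.39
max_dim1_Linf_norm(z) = 0.29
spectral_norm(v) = 1.65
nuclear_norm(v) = 2.47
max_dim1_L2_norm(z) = 0.3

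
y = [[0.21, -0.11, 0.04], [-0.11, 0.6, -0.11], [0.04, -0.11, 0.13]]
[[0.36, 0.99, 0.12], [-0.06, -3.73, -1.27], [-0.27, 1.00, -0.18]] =y @[[2.14,1.32,-0.18], [-0.25,-5.49,-2.83], [-2.93,2.67,-3.75]]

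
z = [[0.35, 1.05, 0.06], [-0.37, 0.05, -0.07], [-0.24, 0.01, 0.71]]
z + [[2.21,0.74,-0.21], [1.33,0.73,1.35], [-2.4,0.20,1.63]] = [[2.56,1.79,-0.15], [0.96,0.78,1.28], [-2.64,0.21,2.34]]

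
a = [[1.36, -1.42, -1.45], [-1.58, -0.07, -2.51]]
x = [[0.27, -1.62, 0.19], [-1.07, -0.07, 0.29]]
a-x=[[1.09, 0.20, -1.64], [-0.51, 0.0, -2.8]]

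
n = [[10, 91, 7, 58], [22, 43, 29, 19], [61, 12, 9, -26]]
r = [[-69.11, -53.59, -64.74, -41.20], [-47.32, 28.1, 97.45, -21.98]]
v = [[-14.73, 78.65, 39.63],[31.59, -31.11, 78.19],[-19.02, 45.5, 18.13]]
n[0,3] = 58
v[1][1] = -31.11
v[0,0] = -14.73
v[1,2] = 78.19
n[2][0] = 61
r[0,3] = -41.2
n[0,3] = 58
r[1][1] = 28.1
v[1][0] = 31.59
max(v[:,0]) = 31.59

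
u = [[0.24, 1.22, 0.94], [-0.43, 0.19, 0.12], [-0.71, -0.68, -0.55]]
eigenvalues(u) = [(-0.06+1.04j), (-0.06-1.04j), 0j]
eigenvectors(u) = [[-0.75+0.00j, (-0.75-0j), (-0.04+0j)], [-0.13-0.32j, (-0.13+0.32j), -0.60+0.00j], [0.40-0.40j, 0.40+0.40j, 0.80+0.00j]]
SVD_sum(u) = [[0.48, 1.15, 0.9], [0.02, 0.06, 0.05], [-0.33, -0.79, -0.61]] + [[-0.24, 0.07, 0.04], [-0.45, 0.13, 0.08], [-0.38, 0.11, 0.06]] + [[-0.00, -0.00, 0.0],[0.0, 0.0, -0.0],[-0.0, -0.0, 0.0]]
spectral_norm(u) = 1.87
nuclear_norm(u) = 2.54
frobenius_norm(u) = 1.98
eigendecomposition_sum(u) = [[(0.12+0.54j), 0.61+0.02j, 0.47+0.04j], [-0.21+0.14j, (0.09+0.27j), 0.06+0.21j], [(-0.36-0.23j), (-0.34+0.32j), (-0.28+0.23j)]] + [[(0.12-0.54j), (0.61-0.02j), 0.47-0.04j], [-0.21-0.14j, (0.09-0.27j), (0.06-0.21j)], [(-0.36+0.23j), (-0.34-0.32j), (-0.28-0.23j)]] + [[(-0+0j), 0j, -0.00+0.00j], [(-0+0j), 0.00+0.00j, (-0+0j)], [0.00-0.00j, (-0-0j), -0j]]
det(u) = 0.00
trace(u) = -0.12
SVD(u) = [[-0.82, -0.37, 0.43], [-0.04, -0.71, -0.7], [0.56, -0.6, 0.57]] @ diag([1.8652805381821673, 0.6743292209063318, 0.0029352530899979324]) @ [[-0.31, -0.75, -0.58], [0.95, -0.27, -0.16], [-0.04, -0.60, 0.8]]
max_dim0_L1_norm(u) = 2.09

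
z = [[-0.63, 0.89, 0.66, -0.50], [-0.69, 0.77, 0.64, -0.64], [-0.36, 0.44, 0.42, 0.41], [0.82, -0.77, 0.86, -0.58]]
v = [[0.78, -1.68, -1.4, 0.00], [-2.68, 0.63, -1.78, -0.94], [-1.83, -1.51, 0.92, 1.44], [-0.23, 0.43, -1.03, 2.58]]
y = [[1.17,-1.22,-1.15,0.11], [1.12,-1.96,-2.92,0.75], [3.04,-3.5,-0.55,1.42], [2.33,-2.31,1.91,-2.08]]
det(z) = -0.16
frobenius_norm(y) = 7.81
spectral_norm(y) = 6.40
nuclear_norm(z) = 4.22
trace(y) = -3.42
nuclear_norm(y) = 12.38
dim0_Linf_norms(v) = [2.68, 1.68, 1.78, 2.58]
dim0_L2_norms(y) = [4.16, 4.79, 3.71, 2.63]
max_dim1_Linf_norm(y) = 3.5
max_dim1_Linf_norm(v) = 2.68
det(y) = 9.67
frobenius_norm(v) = 5.79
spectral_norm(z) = 2.04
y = v @ z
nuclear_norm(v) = 11.39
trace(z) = -0.02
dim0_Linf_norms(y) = [3.04, 3.5, 2.92, 2.08]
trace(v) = 4.91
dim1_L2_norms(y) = [2.05, 3.77, 4.88, 4.33]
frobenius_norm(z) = 2.60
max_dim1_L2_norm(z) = 1.53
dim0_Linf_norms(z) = [0.82, 0.89, 0.86, 0.64]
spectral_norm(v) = 3.50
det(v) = -61.33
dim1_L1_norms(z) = [2.68, 2.74, 1.63, 3.03]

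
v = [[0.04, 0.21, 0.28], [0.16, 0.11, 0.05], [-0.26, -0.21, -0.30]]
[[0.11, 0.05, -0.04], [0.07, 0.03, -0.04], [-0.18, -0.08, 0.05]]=v @ [[0.28, 0.13, -0.03], [0.09, 0.06, -0.41], [0.3, 0.10, 0.16]]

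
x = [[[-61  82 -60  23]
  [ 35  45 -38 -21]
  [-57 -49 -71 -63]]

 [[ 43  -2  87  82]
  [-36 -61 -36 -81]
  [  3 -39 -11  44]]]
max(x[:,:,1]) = 82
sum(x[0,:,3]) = -61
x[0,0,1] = 82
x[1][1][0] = -36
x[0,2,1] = -49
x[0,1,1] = 45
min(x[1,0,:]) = -2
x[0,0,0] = -61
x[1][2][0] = 3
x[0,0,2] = -60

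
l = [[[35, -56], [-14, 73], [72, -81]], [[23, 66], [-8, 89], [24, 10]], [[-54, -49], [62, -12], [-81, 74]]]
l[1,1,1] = 89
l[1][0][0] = 23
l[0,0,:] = [35, -56]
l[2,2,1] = 74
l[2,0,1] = -49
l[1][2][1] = 10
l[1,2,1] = 10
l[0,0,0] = 35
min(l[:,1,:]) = -14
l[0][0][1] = -56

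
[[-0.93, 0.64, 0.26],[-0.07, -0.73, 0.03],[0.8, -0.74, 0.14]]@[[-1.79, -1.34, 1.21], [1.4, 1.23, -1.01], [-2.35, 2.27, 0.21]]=[[1.95,2.62,-1.72], [-0.97,-0.74,0.66], [-2.8,-1.66,1.74]]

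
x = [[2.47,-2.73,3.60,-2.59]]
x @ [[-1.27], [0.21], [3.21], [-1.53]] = [[11.81]]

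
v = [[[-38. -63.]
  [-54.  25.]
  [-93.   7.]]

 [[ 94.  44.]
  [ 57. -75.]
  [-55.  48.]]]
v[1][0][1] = 44.0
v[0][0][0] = -38.0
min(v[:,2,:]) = -93.0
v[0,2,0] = -93.0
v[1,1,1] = -75.0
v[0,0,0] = -38.0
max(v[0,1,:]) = 25.0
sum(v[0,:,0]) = -185.0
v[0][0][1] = -63.0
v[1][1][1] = -75.0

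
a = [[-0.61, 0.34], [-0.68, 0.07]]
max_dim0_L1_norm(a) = 1.29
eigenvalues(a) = [(-0.27+0.34j), (-0.27-0.34j)]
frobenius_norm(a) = 0.98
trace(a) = -0.54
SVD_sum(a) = [[-0.65, 0.21], [-0.64, 0.2]] + [[0.04, 0.13], [-0.04, -0.13]]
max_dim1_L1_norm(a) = 0.95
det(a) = 0.19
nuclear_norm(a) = 1.15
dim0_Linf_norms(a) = [0.68, 0.34]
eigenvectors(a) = [[(-0.41+0.41j), -0.41-0.41j], [-0.82+0.00j, -0.82-0.00j]]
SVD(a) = [[-0.72, -0.7], [-0.70, 0.72]] @ diag([0.9571930780251046, 0.19692996567517615]) @ [[0.95, -0.31], [-0.31, -0.95]]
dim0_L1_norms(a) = [1.29, 0.41]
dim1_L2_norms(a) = [0.7, 0.68]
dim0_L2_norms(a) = [0.91, 0.35]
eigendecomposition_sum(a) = [[(-0.31+0.04j),(0.17+0.14j)],[(-0.34-0.27j),0.04+0.31j]] + [[(-0.31-0.04j),0.17-0.14j], [-0.34+0.27j,0.04-0.31j]]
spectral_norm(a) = 0.96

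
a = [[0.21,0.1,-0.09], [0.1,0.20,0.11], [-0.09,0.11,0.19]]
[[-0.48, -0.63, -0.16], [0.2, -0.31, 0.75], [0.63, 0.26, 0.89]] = a @[[-1.83,-0.88,-2.43], [0.85,-2.39,4.38], [1.97,2.31,1.02]]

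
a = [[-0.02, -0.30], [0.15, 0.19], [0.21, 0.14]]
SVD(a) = [[-0.64, -0.73], [0.56, -0.22], [0.53, -0.65]] @ diag([0.4259039840624347, 0.17693444085238297]) @ [[0.49, 0.87], [-0.87, 0.49]]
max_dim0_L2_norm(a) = 0.38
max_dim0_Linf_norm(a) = 0.3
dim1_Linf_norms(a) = [0.3, 0.19, 0.21]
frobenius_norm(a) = 0.46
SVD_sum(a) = [[-0.13, -0.24], [0.12, 0.21], [0.11, 0.20]] + [[0.11,-0.06], [0.03,-0.02], [0.10,-0.06]]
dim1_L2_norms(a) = [0.3, 0.24, 0.25]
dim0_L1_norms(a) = [0.38, 0.63]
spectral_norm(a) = 0.43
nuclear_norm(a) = 0.60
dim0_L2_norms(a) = [0.26, 0.38]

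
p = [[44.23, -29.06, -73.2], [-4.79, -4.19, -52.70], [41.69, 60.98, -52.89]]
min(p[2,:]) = -52.89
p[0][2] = -73.2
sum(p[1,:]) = -61.68000000000001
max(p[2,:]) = 60.98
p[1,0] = -4.79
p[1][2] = -52.7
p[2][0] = 41.69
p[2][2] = -52.89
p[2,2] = -52.89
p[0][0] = 44.23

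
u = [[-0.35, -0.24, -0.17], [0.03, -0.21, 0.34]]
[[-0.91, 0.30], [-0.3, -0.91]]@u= [[0.33, 0.16, 0.26], [0.08, 0.26, -0.26]]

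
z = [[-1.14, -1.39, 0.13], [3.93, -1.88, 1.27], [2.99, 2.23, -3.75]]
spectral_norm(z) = 5.55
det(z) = -28.70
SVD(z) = [[-0.25, -0.03, 0.97], [0.29, -0.95, 0.05], [0.92, 0.3, 0.25]] @ diag([5.548491384203816, 4.435106677355459, 1.1663499131448696]) @ [[0.76, 0.33, -0.56], [-0.64, 0.56, -0.53], [-0.14, -0.76, -0.64]]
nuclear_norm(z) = 11.15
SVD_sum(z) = [[-1.06, -0.47, 0.79], [1.24, 0.55, -0.92], [3.87, 1.71, -2.87]] + [[0.08, -0.07, 0.07], [2.70, -2.38, 2.23], [-0.84, 0.74, -0.69]] + [[-0.16,-0.85,-0.72], [-0.01,-0.04,-0.04], [-0.04,-0.22,-0.19]]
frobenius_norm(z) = 7.20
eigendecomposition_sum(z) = [[(-0.57+1.09j), (-0.49-0.34j), (-0.2+0.06j)], [1.96+0.89j, (-0.55+0.88j), (0.13+0.35j)], [(1.52+0.68j), (-0.42+0.69j), (0.1+0.27j)]] + [[(-0.57-1.09j), (-0.49+0.34j), (-0.2-0.06j)], [(1.96-0.89j), (-0.55-0.88j), 0.13-0.35j], [(1.52-0.68j), (-0.42-0.69j), 0.10-0.27j]] + [[0.01+0.00j,-0.42-0.00j,0.54+0.00j], [(0.02+0j),(-0.79-0j),1.02+0.00j], [(-0.06-0j),(3.06+0j),(-3.95-0j)]]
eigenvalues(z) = [(-1.02+2.24j), (-1.02-2.24j), (-4.73+0j)]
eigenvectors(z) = [[-0.02+0.41j,-0.02-0.41j,(-0.13+0j)], [0.72+0.00j,0.72-0.00j,(-0.25+0j)], [(0.56-0.01j),0.56+0.01j,(0.96+0j)]]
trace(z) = -6.77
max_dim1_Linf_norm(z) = 3.93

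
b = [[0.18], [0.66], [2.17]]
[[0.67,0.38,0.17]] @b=[[0.74]]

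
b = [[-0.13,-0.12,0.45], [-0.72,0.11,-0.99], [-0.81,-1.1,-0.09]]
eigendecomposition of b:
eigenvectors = [[-0.37-0.23j, (-0.37+0.23j), (0.29+0j)], [(0.58-0j), (0.58+0j), -0.79+0.00j], [0.68+0.00j, (0.68-0j), (0.55+0j)]]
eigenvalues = [(-0.59+0.28j), (-0.59-0.28j), (1.06+0j)]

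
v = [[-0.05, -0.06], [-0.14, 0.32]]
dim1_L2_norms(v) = [0.08, 0.35]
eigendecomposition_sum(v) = [[-0.07, -0.01], [-0.02, -0.00]] + [[0.02,-0.05], [-0.12,0.32]]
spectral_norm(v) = 0.35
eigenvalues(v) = [-0.07, 0.34]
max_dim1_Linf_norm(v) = 0.32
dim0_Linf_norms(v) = [0.14, 0.32]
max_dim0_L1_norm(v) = 0.38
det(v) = -0.02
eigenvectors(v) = [[-0.94, 0.15],  [-0.34, -0.99]]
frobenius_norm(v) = 0.36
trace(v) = 0.27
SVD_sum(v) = [[0.01, -0.03], [-0.13, 0.32]] + [[-0.06, -0.03], [-0.01, -0.00]]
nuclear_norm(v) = 0.42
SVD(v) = [[-0.10, 0.99], [0.99, 0.10]] @ diag([0.35109868685141815, 0.06949613004484366]) @ [[-0.38, 0.92], [-0.92, -0.38]]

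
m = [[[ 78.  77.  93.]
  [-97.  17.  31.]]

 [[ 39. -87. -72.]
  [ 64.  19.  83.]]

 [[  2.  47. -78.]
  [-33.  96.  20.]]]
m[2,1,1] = 96.0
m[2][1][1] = 96.0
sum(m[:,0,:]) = 99.0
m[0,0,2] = 93.0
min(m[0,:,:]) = -97.0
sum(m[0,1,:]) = -49.0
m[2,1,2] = 20.0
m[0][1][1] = 17.0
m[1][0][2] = -72.0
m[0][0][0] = 78.0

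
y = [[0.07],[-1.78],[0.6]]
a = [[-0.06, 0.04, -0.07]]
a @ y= [[-0.12]]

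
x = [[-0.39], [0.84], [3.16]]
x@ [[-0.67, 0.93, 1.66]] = [[0.26, -0.36, -0.65], [-0.56, 0.78, 1.39], [-2.12, 2.94, 5.25]]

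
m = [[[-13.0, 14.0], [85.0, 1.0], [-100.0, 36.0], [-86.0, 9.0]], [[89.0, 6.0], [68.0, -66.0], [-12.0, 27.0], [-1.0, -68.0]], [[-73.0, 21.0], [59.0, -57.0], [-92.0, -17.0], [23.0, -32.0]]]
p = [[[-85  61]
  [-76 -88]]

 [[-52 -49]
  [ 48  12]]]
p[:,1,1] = [-88, 12]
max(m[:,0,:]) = 89.0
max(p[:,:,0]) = 48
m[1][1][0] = 68.0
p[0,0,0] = -85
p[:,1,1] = [-88, 12]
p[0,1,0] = -76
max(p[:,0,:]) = 61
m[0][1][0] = 85.0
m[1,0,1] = 6.0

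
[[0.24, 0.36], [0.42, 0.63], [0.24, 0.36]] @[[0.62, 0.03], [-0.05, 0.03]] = [[0.13,0.02], [0.23,0.03], [0.13,0.02]]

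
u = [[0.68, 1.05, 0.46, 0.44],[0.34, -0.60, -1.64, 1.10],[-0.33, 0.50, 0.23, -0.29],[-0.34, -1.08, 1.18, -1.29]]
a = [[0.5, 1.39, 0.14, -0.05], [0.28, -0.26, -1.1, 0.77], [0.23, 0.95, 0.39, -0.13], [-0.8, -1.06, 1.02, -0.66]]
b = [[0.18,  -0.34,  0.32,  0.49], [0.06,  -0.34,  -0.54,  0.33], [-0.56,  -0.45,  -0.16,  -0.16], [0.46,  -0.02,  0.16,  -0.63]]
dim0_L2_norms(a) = [1.01, 2.01, 1.56, 1.02]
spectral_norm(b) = 1.01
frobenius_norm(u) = 3.34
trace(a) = -0.03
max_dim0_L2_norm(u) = 2.08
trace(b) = -0.95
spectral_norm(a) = 2.28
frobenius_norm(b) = 1.49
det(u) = -0.14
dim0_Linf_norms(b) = [0.56, 0.45, 0.54, 0.63]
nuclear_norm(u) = 5.27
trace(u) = -0.98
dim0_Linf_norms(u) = [0.68, 1.08, 1.64, 1.29]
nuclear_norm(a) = 4.21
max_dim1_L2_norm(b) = 0.8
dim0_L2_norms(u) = [0.9, 1.7, 2.08, 1.78]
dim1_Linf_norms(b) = [0.49, 0.54, 0.56, 0.63]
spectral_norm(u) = 2.71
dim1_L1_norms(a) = [2.08, 2.41, 1.7, 3.54]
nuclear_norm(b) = 2.87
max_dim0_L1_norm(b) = 1.61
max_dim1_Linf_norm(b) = 0.63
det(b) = 0.23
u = a + b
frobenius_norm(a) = 2.92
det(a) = -0.00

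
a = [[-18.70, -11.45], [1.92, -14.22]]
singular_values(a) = [23.03, 12.5]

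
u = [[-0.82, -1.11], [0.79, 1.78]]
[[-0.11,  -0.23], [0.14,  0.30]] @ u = [[-0.09, -0.29], [0.12, 0.38]]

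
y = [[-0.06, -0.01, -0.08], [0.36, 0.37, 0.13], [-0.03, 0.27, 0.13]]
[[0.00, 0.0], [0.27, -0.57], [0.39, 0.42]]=y@[[-0.64, -2.65], [1.26, 0.36], [0.26, 1.9]]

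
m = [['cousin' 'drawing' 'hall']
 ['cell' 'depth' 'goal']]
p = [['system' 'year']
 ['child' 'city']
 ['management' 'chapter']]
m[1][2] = 'goal'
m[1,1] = 'depth'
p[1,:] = ['child', 'city']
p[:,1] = ['year', 'city', 'chapter']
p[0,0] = 'system'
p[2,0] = 'management'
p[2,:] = ['management', 'chapter']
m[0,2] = 'hall'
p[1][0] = 'child'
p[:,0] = ['system', 'child', 'management']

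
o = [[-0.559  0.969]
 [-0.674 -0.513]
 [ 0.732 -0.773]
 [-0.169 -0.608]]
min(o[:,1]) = -0.773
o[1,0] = -0.674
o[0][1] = 0.969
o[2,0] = 0.732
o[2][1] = -0.773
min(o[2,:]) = -0.773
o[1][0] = -0.674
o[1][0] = -0.674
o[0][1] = 0.969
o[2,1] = -0.773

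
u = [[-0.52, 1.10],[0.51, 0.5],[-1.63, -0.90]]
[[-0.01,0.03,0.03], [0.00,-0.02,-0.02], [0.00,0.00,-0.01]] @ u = [[-0.03, -0.02],[0.02, 0.01],[0.02, 0.01]]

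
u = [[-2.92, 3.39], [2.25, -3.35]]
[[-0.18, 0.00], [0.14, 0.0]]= u @ [[0.06, -0.00], [-0.00, 0.0]]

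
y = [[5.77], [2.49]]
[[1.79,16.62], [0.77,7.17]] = y @[[0.31, 2.88]]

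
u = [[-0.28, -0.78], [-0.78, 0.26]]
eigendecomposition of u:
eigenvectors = [[-0.81, 0.58], [-0.58, -0.81]]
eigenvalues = [-0.84, 0.82]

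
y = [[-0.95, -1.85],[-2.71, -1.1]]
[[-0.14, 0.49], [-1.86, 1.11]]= y @ [[0.83, -0.38], [-0.35, -0.07]]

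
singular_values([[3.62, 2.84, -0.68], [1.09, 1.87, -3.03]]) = [5.45, 2.41]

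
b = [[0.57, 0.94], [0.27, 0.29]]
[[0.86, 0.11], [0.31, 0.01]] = b @ [[0.52,-0.21], [0.60,0.24]]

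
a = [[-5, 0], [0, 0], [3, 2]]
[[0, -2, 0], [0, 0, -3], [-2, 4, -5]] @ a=[[0, 0], [-9, -6], [-5, -10]]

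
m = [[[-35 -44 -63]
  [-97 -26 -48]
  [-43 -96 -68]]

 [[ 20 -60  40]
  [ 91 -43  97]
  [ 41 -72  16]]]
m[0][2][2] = -68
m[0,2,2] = -68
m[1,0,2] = 40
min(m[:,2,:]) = -96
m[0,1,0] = -97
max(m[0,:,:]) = -26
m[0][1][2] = -48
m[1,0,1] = -60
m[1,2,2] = 16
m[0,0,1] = -44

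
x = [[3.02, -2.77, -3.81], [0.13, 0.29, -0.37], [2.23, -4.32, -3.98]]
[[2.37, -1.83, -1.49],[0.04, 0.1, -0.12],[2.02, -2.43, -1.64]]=x@ [[0.69, -0.13, 0.02],[-0.13, 0.45, 0.05],[0.02, 0.05, 0.37]]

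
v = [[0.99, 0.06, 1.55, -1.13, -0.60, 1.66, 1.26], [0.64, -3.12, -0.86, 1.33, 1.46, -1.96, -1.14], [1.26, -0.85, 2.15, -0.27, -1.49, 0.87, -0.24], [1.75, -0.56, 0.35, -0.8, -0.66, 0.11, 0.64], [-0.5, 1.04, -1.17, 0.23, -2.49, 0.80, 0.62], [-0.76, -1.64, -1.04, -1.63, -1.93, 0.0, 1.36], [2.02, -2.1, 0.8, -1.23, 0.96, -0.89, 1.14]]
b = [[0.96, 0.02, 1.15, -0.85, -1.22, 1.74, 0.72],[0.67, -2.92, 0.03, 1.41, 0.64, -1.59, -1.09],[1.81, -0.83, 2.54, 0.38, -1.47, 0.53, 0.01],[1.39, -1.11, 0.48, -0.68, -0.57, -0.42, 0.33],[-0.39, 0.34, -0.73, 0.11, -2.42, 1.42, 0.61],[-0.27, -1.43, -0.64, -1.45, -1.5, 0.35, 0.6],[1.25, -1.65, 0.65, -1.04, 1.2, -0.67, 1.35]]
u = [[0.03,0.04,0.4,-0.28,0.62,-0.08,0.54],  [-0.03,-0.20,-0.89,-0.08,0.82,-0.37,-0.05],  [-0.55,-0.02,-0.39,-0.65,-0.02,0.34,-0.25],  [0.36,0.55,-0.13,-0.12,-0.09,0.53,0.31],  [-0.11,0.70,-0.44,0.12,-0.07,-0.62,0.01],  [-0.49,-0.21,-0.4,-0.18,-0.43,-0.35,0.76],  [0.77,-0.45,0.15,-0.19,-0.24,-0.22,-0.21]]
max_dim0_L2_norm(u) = 1.22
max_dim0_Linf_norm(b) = 2.92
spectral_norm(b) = 4.95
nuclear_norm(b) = 17.78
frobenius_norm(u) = 2.82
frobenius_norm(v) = 8.97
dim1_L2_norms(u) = [0.96, 1.28, 1.03, 0.92, 1.05, 1.17, 1.0]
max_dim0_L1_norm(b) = 9.02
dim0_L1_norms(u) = [2.34, 2.17, 2.8, 1.62, 2.29, 2.51, 2.13]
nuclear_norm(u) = 7.17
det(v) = -86.89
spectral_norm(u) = 1.52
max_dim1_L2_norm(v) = 4.46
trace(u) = -1.31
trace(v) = -2.13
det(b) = -69.99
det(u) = 0.85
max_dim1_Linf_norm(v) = 3.12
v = u + b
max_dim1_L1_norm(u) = 2.82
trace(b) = -0.82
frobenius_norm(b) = 8.15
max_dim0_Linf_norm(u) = 0.89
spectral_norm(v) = 5.64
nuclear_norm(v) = 19.40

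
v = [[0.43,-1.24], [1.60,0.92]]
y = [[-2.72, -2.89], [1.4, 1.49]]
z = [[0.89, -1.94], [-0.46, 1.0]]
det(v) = 2.38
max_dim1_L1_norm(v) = 2.52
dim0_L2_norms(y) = [3.06, 3.25]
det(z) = -0.00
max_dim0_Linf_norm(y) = 2.89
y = z @ v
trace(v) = 1.35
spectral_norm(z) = 2.40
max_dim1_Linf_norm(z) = 1.94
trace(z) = 1.89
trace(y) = -1.23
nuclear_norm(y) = 4.47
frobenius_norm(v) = 2.26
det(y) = -0.01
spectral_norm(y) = 4.46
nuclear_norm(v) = 3.14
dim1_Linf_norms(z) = [1.94, 1.0]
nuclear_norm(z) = 2.40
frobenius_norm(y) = 4.46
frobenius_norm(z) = 2.40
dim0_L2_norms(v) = [1.66, 1.54]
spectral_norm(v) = 1.88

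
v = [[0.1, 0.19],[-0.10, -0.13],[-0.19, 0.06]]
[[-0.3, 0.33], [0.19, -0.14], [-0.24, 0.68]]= v @[[0.67, -2.60], [-1.95, 3.09]]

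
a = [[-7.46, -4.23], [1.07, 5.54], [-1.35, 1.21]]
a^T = [[-7.46, 1.07, -1.35], [-4.23, 5.54, 1.21]]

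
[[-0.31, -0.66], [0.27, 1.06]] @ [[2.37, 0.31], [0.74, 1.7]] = [[-1.22,-1.22],[1.42,1.89]]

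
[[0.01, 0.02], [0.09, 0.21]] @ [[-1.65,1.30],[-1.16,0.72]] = [[-0.04, 0.03], [-0.39, 0.27]]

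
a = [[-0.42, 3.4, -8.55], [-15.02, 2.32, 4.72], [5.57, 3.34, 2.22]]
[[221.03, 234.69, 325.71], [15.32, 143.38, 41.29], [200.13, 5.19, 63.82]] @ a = [[-1803.67, 2383.85, -58.99], [-1930.02, 522.64, 637.43], [193.47, 905.64, -1544.93]]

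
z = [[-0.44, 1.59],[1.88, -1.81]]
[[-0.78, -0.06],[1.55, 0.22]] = z @ [[0.48, 0.11], [-0.36, -0.01]]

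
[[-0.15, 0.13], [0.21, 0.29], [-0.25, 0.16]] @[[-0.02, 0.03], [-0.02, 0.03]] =[[0.0, -0.0], [-0.01, 0.01], [0.00, -0.0]]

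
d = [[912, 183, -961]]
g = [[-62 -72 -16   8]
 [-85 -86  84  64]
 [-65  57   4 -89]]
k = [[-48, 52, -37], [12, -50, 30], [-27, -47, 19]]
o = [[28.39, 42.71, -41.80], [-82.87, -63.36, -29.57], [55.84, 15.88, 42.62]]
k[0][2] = -37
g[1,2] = 84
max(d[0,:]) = 912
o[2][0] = 55.84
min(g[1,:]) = -86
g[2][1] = 57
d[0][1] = 183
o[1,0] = -82.87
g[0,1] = -72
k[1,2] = 30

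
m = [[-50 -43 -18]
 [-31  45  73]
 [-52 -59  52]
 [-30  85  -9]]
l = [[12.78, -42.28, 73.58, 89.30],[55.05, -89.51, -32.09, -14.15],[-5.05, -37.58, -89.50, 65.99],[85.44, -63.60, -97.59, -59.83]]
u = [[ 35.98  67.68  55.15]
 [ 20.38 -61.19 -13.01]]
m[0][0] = -50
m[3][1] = 85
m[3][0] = -30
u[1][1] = -61.19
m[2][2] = 52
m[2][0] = -52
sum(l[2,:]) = -66.14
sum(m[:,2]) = 98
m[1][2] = 73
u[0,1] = 67.68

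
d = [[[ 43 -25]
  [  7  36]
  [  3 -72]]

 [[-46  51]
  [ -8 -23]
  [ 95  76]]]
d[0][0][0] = 43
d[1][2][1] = 76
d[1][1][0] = -8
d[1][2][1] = 76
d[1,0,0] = -46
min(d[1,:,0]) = -46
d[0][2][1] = -72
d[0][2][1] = -72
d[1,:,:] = [[-46, 51], [-8, -23], [95, 76]]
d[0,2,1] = -72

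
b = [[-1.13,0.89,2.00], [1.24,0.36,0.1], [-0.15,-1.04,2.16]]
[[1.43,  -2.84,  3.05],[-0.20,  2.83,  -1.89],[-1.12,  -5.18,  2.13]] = b @ [[-0.47, 1.8, -1.52], [1.08, 2.02, -0.23], [-0.03, -1.30, 0.77]]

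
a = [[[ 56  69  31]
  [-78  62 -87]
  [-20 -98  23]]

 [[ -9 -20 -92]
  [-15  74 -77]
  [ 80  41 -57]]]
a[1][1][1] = 74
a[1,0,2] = -92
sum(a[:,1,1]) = 136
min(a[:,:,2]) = -92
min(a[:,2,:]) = -98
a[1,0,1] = -20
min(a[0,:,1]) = -98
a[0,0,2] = 31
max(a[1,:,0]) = 80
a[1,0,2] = -92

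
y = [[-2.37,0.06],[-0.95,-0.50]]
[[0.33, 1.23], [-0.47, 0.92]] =y @ [[-0.11, -0.54], [1.15, -0.82]]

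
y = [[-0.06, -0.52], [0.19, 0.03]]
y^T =[[-0.06, 0.19],[-0.52, 0.03]]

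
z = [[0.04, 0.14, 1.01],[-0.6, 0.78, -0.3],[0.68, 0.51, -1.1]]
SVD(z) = [[0.53, 0.12, 0.84], [-0.23, 0.97, 0.01], [-0.81, -0.20, 0.54]] @ diag([1.638605198012758, 0.983104553364325, 0.6169914441869528]) @ [[-0.24, -0.32, 0.92], [-0.73, 0.68, 0.05], [0.64, 0.66, 0.40]]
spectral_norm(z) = 1.64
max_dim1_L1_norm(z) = 2.29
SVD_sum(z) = [[-0.21, -0.28, 0.80], [0.09, 0.12, -0.35], [0.32, 0.42, -1.22]] + [[-0.08, 0.08, 0.01],[-0.70, 0.65, 0.04],[0.14, -0.14, -0.01]] + [[0.33, 0.34, 0.2], [0.00, 0.01, 0.00], [0.22, 0.22, 0.13]]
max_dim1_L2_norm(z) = 1.39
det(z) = -0.99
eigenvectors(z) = [[(0.53+0j), 0.09-0.52j, (0.09+0.52j)], [0.03+0.00j, (0.79+0j), 0.79-0.00j], [-0.84+0.00j, (0.2-0.26j), (0.2+0.26j)]]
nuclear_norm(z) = 3.24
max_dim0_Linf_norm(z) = 1.1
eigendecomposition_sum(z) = [[-0.37+0.00j,-0.14+0.00j,(0.74+0j)], [-0.02+0.00j,(-0.01+0j),(0.04+0j)], [0.58-0.00j,0.22-0.00j,(-1.17-0j)]] + [[(0.21+0.23j),0.14-0.24j,(0.13+0.14j)], [(-0.29+0.37j),0.39+0.14j,-0.17+0.24j], [(0.05+0.19j),0.14-0.09j,(0.04+0.11j)]] + [[0.21-0.23j, (0.14+0.24j), (0.13-0.14j)],[(-0.29-0.37j), (0.39-0.14j), (-0.17-0.24j)],[0.05-0.19j, 0.14+0.09j, (0.04-0.11j)]]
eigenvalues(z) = [(-1.55+0j), (0.63+0.49j), (0.63-0.49j)]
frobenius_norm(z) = 2.01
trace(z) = -0.28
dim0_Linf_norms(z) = [0.68, 0.78, 1.1]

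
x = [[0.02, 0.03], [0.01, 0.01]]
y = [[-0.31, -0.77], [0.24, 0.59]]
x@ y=[[0.0, 0.0], [-0.0, -0.00]]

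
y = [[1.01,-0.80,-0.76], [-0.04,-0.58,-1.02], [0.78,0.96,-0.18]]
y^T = [[1.01, -0.04, 0.78], [-0.80, -0.58, 0.96], [-0.76, -1.02, -0.18]]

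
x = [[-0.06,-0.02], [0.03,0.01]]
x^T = [[-0.06,0.03], [-0.02,0.01]]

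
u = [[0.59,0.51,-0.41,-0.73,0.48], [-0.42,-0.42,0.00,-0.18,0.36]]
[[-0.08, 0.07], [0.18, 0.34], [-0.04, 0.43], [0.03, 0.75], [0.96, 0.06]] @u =[[-0.08, -0.07, 0.03, 0.05, -0.01], [-0.04, -0.05, -0.07, -0.19, 0.21], [-0.2, -0.2, 0.02, -0.05, 0.14], [-0.30, -0.3, -0.01, -0.16, 0.28], [0.54, 0.46, -0.39, -0.71, 0.48]]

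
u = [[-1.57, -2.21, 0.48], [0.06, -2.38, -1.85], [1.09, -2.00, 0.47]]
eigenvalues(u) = [(1.81+0j), (-2.64+0.6j), (-2.64-0.6j)]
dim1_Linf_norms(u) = [2.21, 2.38, 2.0]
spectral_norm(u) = 3.89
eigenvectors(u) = [[(0.36+0j), 0.85+0.00j, (0.85-0j)], [-0.37+0.00j, 0.41-0.27j, (0.41+0.27j)], [(0.85+0j), 0.00-0.17j, 0.00+0.17j]]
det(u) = 13.27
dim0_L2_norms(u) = [1.91, 3.81, 1.97]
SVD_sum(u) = [[-0.20, -2.14, -0.45], [-0.24, -2.62, -0.55], [-0.16, -1.71, -0.36]] + [[-1.26,-0.11,1.06], [0.83,0.07,-0.70], [0.3,0.03,-0.26]] + [[-0.11,0.04,-0.13], [-0.52,0.17,-0.60], [0.95,-0.32,1.09]]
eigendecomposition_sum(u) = [[(0.17+0j), -0.35-0.00j, (0.55-0j)], [(-0.17+0j), (0.36+0j), -0.56+0.00j], [(0.4+0j), (-0.82-0j), (1.28-0j)]] + [[-0.87+1.72j, -0.93-2.93j, (-0.03-2.01j)],  [(0.12+1.11j), (-1.37-1.13j), -0.65-0.97j],  [(0.35+0.18j), (-0.59+0.19j), (-0.4+0.01j)]] + [[(-0.87-1.72j),(-0.93+2.93j),-0.03+2.01j], [0.12-1.11j,-1.37+1.13j,-0.65+0.97j], [0.35-0.18j,-0.59-0.19j,-0.40-0.01j]]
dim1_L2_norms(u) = [2.75, 3.02, 2.33]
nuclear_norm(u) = 7.60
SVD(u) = [[-0.56,-0.82,0.11], [-0.69,0.54,0.48], [-0.45,0.2,-0.87]] @ diag([3.893556792349149, 2.0127377803820905, 1.6935176799119576]) @ [[0.09, 0.97, 0.20],[0.76, 0.06, -0.64],[-0.64, 0.21, -0.74]]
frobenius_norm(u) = 4.70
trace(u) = -3.48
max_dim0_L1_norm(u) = 6.59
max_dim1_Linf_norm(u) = 2.38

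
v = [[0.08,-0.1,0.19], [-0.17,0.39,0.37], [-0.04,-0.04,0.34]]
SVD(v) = [[0.14, -0.64, -0.76], [0.89, 0.42, -0.19], [0.44, -0.65, 0.62]] @ diag([0.6147711745316105, 0.3284373824751662, 0.05818323433675323]) @ [[-0.26, 0.51, 0.82], [-0.29, 0.77, -0.57], [-0.92, -0.39, -0.05]]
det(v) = 0.01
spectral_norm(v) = 0.61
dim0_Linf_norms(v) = [0.17, 0.39, 0.37]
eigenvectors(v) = [[-0.94+0.00j, 0.43-0.21j, 0.43+0.21j],[(-0.29+0j), (-0.81+0j), (-0.81-0j)],[(-0.2+0j), 0.26-0.20j, (0.26+0.2j)]]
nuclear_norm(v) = 1.00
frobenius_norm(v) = 0.70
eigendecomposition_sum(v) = [[(0.11+0j),(0.02+0j),-0.11+0.00j], [(0.03+0j),0.01+0.00j,-0.03+0.00j], [0.02+0.00j,0.00+0.00j,-0.02+0.00j]] + [[-0.01-0.16j, -0.06+0.13j, 0.15+0.57j], [(-0.1+0.25j), 0.19-0.16j, (0.2-0.98j)], [-0.03-0.11j, (-0.02+0.1j), 0.18+0.37j]] + [[(-0.01+0.16j), -0.06-0.13j, (0.15-0.57j)], [(-0.1-0.25j), 0.19+0.16j, 0.20+0.98j], [(-0.03+0.11j), -0.02-0.10j, 0.18-0.37j]]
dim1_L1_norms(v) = [0.37, 0.93, 0.42]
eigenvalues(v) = [(0.09+0j), (0.36+0.05j), (0.36-0.05j)]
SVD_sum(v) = [[-0.02, 0.04, 0.07], [-0.14, 0.28, 0.45], [-0.07, 0.14, 0.22]] + [[0.06, -0.16, 0.12], [-0.04, 0.1, -0.08], [0.06, -0.16, 0.12]] + [[0.04, 0.02, 0.0], [0.01, 0.0, 0.00], [-0.03, -0.01, -0.00]]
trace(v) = 0.81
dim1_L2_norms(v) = [0.23, 0.56, 0.34]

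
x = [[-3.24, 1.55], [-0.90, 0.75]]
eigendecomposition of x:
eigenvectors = [[-0.97, -0.4], [-0.24, -0.92]]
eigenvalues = [-2.85, 0.36]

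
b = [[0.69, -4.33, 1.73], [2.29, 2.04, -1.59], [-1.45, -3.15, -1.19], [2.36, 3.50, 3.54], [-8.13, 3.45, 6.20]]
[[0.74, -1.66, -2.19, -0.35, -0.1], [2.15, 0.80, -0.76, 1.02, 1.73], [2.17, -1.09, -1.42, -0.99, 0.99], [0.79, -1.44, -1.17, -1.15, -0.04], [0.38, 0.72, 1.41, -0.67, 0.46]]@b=[[-0.13,  -1.26,  4.67], [-7.24,  4.26,  17.69], [-9.32,  -7.2,  9.81], [-3.44,  -6.84,  0.73], [-5.45,  -5.38,  -1.69]]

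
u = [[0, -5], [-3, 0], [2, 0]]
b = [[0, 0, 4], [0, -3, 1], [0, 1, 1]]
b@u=[[8, 0], [11, 0], [-1, 0]]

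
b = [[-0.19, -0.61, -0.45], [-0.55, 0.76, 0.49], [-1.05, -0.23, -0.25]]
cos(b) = [[0.61,0.10,0.04], [0.37,0.64,-0.22], [-0.28,-0.24,0.80]]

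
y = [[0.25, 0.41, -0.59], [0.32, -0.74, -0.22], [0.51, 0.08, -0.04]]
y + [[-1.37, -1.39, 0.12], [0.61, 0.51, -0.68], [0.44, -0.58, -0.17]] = [[-1.12, -0.98, -0.47],[0.93, -0.23, -0.90],[0.95, -0.5, -0.21]]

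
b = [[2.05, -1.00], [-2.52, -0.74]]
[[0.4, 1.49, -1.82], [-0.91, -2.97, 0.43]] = b @ [[0.30, 1.01, -0.44],  [0.21, 0.58, 0.92]]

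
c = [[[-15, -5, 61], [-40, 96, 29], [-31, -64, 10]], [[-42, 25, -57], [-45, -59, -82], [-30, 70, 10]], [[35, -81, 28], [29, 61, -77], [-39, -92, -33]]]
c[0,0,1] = -5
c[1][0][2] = -57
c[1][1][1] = -59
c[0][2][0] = -31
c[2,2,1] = -92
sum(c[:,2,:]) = -199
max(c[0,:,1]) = 96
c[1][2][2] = 10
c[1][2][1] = 70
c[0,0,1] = -5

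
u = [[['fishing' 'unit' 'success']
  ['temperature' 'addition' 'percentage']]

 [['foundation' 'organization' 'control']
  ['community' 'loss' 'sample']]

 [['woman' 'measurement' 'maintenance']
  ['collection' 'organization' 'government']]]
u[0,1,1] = 'addition'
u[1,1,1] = 'loss'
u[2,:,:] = [['woman', 'measurement', 'maintenance'], ['collection', 'organization', 'government']]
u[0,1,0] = 'temperature'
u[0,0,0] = 'fishing'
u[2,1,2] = 'government'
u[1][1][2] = 'sample'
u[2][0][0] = 'woman'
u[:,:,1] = [['unit', 'addition'], ['organization', 'loss'], ['measurement', 'organization']]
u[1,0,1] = 'organization'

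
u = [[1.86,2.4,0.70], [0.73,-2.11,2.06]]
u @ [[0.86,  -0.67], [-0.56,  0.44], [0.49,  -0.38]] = [[0.6, -0.46], [2.82, -2.20]]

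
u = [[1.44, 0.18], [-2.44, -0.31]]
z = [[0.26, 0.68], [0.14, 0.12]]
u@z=[[0.40, 1.0], [-0.68, -1.7]]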